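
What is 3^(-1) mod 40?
27

gcd(3, 40) = 1, so the inverse exists.
Extended Euclidean algorithm on (40, 3):
40 = 13 × 3 + 1  ⟹  1 = (1)·40 + (-13)·3
So (-13)·3 ≡ 1 (mod 40), i.e. 3^(-1) ≡ -13 ≡ 27 (mod 40).
Check: 3 × 27 = 81 ≡ 1 (mod 40)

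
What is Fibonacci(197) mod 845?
742

Matrix identity: Q^n = [[F_(n+1), F_n], [F_n, F_(n-1)]] with Q = [[1,1],[1,0]].
n = 197 = 11000101₂. Square-and-multiply, entries mod 845:
Q^1 = [[1,1],[1,0]]
Q^3 = (Q^1)²·Q = [[3,2],[2,1]]
Q^6 = (Q^3)² = [[13,8],[8,5]]
Q^12 = (Q^6)² = [[233,144],[144,89]]
Q^24 = (Q^12)² = [[665,738],[738,772]]
Q^49 = (Q^24)²·Q = [[785,754],[754,31]]
Q^98 = (Q^49)² = [[51,104],[104,792]]
Q^197 = (Q^98)²·Q = [[534,742],[742,637]]
F_197 mod 845 = Q^197[0][1] = 742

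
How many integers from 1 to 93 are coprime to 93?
60

93 = 3 × 31
φ(n) = n × ∏(1 - 1/p) for each prime p dividing n
φ(93) = 93 × (1 - 1/3) × (1 - 1/31) = 60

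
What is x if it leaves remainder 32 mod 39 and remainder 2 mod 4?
110

Using Chinese Remainder Theorem:
M = 39 × 4 = 156
M1 = 4, M2 = 39
y1 = 4^(-1) mod 39 = 10
y2 = 39^(-1) mod 4 = 3
x = (32×4×10 + 2×39×3) mod 156 = 110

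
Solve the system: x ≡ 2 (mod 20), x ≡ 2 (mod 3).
2

Using Chinese Remainder Theorem:
M = 20 × 3 = 60
M1 = 3, M2 = 20
y1 = 3^(-1) mod 20 = 7
y2 = 20^(-1) mod 3 = 2
x = (2×3×7 + 2×20×2) mod 60 = 2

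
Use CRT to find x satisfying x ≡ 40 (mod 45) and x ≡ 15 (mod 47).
1660

Using Chinese Remainder Theorem:
M = 45 × 47 = 2115
M1 = 47, M2 = 45
y1 = 47^(-1) mod 45 = 23
y2 = 45^(-1) mod 47 = 23
x = (40×47×23 + 15×45×23) mod 2115 = 1660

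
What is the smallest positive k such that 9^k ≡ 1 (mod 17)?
8

17 is prime, so ord(9) divides φ(17) = 16.
Divisors of 16: 1, 2, 4, 8, 16.
Repeated squaring: 9^1 ≡ 9, 9^2 ≡ 13, 9^4 ≡ 16, 9^8 ≡ 1, 9^16 ≡ 1 (mod 17).
Test 9^d mod 17 for each divisor d in increasing order:
9^1 ≡ 9
9^2 ≡ 13
9^4 ≡ 16
9^8 ≡ 1  ← first divisor giving 1
The order is 8.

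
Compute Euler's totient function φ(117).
72

117 = 3^2 × 13
φ(n) = n × ∏(1 - 1/p) for each prime p dividing n
φ(117) = 117 × (1 - 1/3) × (1 - 1/13) = 72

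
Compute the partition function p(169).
250438925115

p(n) counts ways to write n as a sum of positive integers (order ignored).
Euler's pentagonal recurrence: p(k) = p(k-1) + p(k-2) - p(k-5) - p(k-7) + p(k-12) + p(k-15) - ... (offsets j(3j∓1)/2, signs ++--, p(0)=1, p(<0)=0).
DP table for k = 0..168: p(0)=1, p(1)=1, p(2)=2, p(3)=3, p(4)=5, p(5)=7, p(6)=11, p(7)=15, p(8)=22, p(9)=30, p(10)=42, p(11)=56, p(12)=77, p(13)=101, p(14)=135, p(15)=176, p(16)=231, p(17)=297, p(18)=385, p(19)=490, p(20)=627, p(21)=792, p(22)=1002, p(23)=1255, p(24)=1575, p(25)=1958, p(26)=2436, p(27)=3010, p(28)=3718, p(29)=4565, p(30)=5604, p(31)=6842, p(32)=8349, p(33)=10143, p(34)=12310, p(35)=14883, p(36)=17977, p(37)=21637, p(38)=26015, p(39)=31185, p(40)=37338, p(41)=44583, p(42)=53174, p(43)=63261, p(44)=75175, p(45)=89134, p(46)=105558, p(47)=124754, p(48)=147273, p(49)=173525, p(50)=204226, p(51)=239943, p(52)=281589, p(53)=329931, p(54)=386155, p(55)=451276, p(56)=526823, p(57)=614154, p(58)=715220, p(59)=831820, p(60)=966467, p(61)=1121505, p(62)=1300156, p(63)=1505499, p(64)=1741630, p(65)=2012558, p(66)=2323520, p(67)=2679689, p(68)=3087735, p(69)=3554345, p(70)=4087968, p(71)=4697205, p(72)=5392783, p(73)=6185689, p(74)=7089500, p(75)=8118264, p(76)=9289091, p(77)=10619863, p(78)=12132164, p(79)=13848650, p(80)=15796476, p(81)=18004327, p(82)=20506255, p(83)=23338469, p(84)=26543660, p(85)=30167357, p(86)=34262962, p(87)=38887673, p(88)=44108109, p(89)=49995925, p(90)=56634173, p(91)=64112359, p(92)=72533807, p(93)=82010177, p(94)=92669720, p(95)=104651419, p(96)=118114304, p(97)=133230930, p(98)=150198136, p(99)=169229875, p(100)=190569292, p(101)=214481126, p(102)=241265379, p(103)=271248950, p(104)=304801365, p(105)=342325709, p(106)=384276336, p(107)=431149389, p(108)=483502844, p(109)=541946240, p(110)=607163746, p(111)=679903203, p(112)=761002156, p(113)=851376628, p(114)=952050665, p(115)=1064144451, p(116)=1188908248, p(117)=1327710076, p(118)=1482074143, p(119)=1653668665, p(120)=1844349560, p(121)=2056148051, p(122)=2291320912, p(123)=2552338241, p(124)=2841940500, p(125)=3163127352, p(126)=3519222692, p(127)=3913864295, p(128)=4351078600, p(129)=4835271870, p(130)=5371315400, p(131)=5964539504, p(132)=6620830889, p(133)=7346629512, p(134)=8149040695, p(135)=9035836076, p(136)=10015581680, p(137)=11097645016, p(138)=12292341831, p(139)=13610949895, p(140)=15065878135, p(141)=16670689208, p(142)=18440293320, p(143)=20390982757, p(144)=22540654445, p(145)=24908858009, p(146)=27517052599, p(147)=30388671978, p(148)=33549419497, p(149)=37027355200, p(150)=40853235313, p(151)=45060624582, p(152)=49686288421, p(153)=54770336324, p(154)=60356673280, p(155)=66493182097, p(156)=73232243759, p(157)=80630964769, p(158)=88751778802, p(159)=97662728555, p(160)=107438159466, p(161)=118159068427, p(162)=129913904637, p(163)=142798995930, p(164)=156919475295, p(165)=172389800255, p(166)=189334822579, p(167)=207890420102, p(168)=228204732751.
Final step: p(169) = p(168) + p(167) - p(164) - p(162) + p(157) + p(154) - p(147) - p(143) + p(134) + p(129) - p(118) - p(112) + p(99) + p(92) - p(77) - p(69) + p(52) + p(43) - p(24) - p(14)
= 228204732751 + 207890420102 - 156919475295 - 129913904637 + 80630964769 + 60356673280 - 30388671978 - 20390982757 + 8149040695 + 4835271870 - 1482074143 - 761002156 + 169229875 + 72533807 - 10619863 - 3554345 + 281589 + 63261 - 1575 - 135
= 250438925115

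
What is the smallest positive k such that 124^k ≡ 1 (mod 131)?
130

131 is prime, so ord(124) divides φ(131) = 130.
Divisors of 130: 1, 2, 5, 10, 13, 26, 65, 130.
Repeated squaring: 124^1 ≡ 124, 124^2 ≡ 49, 124^4 ≡ 43, 124^8 ≡ 15, 124^16 ≡ 94, 124^32 ≡ 59, 124^64 ≡ 75, 124^128 ≡ 123 (mod 131).
Test 124^d mod 131 for each divisor d in increasing order:
124^1 ≡ 124
124^2 ≡ 49
124^5 = 124^4·124^1 ≡ 92
124^10 = 124^8·124^2 ≡ 80
124^13 = 124^8·124^4·124^1 ≡ 70
124^26 = 124^16·124^8·124^2 ≡ 53
124^65 = 124^64·124^1 ≡ 130
124^130 = 124^128·124^2 ≡ 1  ← first divisor giving 1
The order is 130.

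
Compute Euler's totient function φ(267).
176

267 = 3 × 89
φ(n) = n × ∏(1 - 1/p) for each prime p dividing n
φ(267) = 267 × (1 - 1/3) × (1 - 1/89) = 176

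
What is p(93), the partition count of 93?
82010177

p(n) counts ways to write n as a sum of positive integers (order ignored).
Euler's pentagonal recurrence: p(k) = p(k-1) + p(k-2) - p(k-5) - p(k-7) + p(k-12) + p(k-15) - ... (offsets j(3j∓1)/2, signs ++--, p(0)=1, p(<0)=0).
DP table for k = 0..92: p(0)=1, p(1)=1, p(2)=2, p(3)=3, p(4)=5, p(5)=7, p(6)=11, p(7)=15, p(8)=22, p(9)=30, p(10)=42, p(11)=56, p(12)=77, p(13)=101, p(14)=135, p(15)=176, p(16)=231, p(17)=297, p(18)=385, p(19)=490, p(20)=627, p(21)=792, p(22)=1002, p(23)=1255, p(24)=1575, p(25)=1958, p(26)=2436, p(27)=3010, p(28)=3718, p(29)=4565, p(30)=5604, p(31)=6842, p(32)=8349, p(33)=10143, p(34)=12310, p(35)=14883, p(36)=17977, p(37)=21637, p(38)=26015, p(39)=31185, p(40)=37338, p(41)=44583, p(42)=53174, p(43)=63261, p(44)=75175, p(45)=89134, p(46)=105558, p(47)=124754, p(48)=147273, p(49)=173525, p(50)=204226, p(51)=239943, p(52)=281589, p(53)=329931, p(54)=386155, p(55)=451276, p(56)=526823, p(57)=614154, p(58)=715220, p(59)=831820, p(60)=966467, p(61)=1121505, p(62)=1300156, p(63)=1505499, p(64)=1741630, p(65)=2012558, p(66)=2323520, p(67)=2679689, p(68)=3087735, p(69)=3554345, p(70)=4087968, p(71)=4697205, p(72)=5392783, p(73)=6185689, p(74)=7089500, p(75)=8118264, p(76)=9289091, p(77)=10619863, p(78)=12132164, p(79)=13848650, p(80)=15796476, p(81)=18004327, p(82)=20506255, p(83)=23338469, p(84)=26543660, p(85)=30167357, p(86)=34262962, p(87)=38887673, p(88)=44108109, p(89)=49995925, p(90)=56634173, p(91)=64112359, p(92)=72533807.
Final step: p(93) = p(92) + p(91) - p(88) - p(86) + p(81) + p(78) - p(71) - p(67) + p(58) + p(53) - p(42) - p(36) + p(23) + p(16) - p(1)
= 72533807 + 64112359 - 44108109 - 34262962 + 18004327 + 12132164 - 4697205 - 2679689 + 715220 + 329931 - 53174 - 17977 + 1255 + 231 - 1
= 82010177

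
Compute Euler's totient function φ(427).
360

427 = 7 × 61
φ(n) = n × ∏(1 - 1/p) for each prime p dividing n
φ(427) = 427 × (1 - 1/7) × (1 - 1/61) = 360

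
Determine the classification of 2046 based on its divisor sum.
abundant

Proper divisors of 2046: sum = 1 + 2 + 3 + 6 + 11 + 22 + 31 + 33 + 62 + 66 + 93 + 186 + 341 + 682 + 1023 = 2562
Since 2562 > 2046, 2046 is abundant.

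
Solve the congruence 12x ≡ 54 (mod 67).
x ≡ 38 (mod 67)

gcd(12, 67) = 1, which divides 54, so solutions exist.
Find 12^(-1) mod 67 by the extended Euclidean algorithm:
67 = 5 × 12 + 7  ⟹  7 = (1)·67 + (-5)·12
12 = 1 × 7 + 5  ⟹  5 = (-1)·67 + (6)·12
7 = 1 × 5 + 2  ⟹  2 = (2)·67 + (-11)·12
5 = 2 × 2 + 1  ⟹  1 = (-5)·67 + (28)·12
So (28)·12 ≡ 1 (mod 67), i.e. 12^(-1) ≡ 28 (mod 67).
x ≡ 28 × 54 = 1512 ≡ 38 (mod 67).
Check: 12 × 38 = 456 ≡ 54 (mod 67).
Unique solution: x ≡ 38 (mod 67)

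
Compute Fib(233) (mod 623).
55

Matrix identity: Q^n = [[F_(n+1), F_n], [F_n, F_(n-1)]] with Q = [[1,1],[1,0]].
n = 233 = 11101001₂. Square-and-multiply, entries mod 623:
Q^1 = [[1,1],[1,0]]
Q^3 = (Q^1)²·Q = [[3,2],[2,1]]
Q^7 = (Q^3)²·Q = [[21,13],[13,8]]
Q^14 = (Q^7)² = [[610,377],[377,233]]
Q^29 = (Q^14)²·Q = [[335,254],[254,81]]
Q^58 = (Q^29)² = [[432,377],[377,55]]
Q^116 = (Q^58)² = [[432,437],[437,618]]
Q^233 = (Q^116)²·Q = [[377,55],[55,322]]
F_233 mod 623 = Q^233[0][1] = 55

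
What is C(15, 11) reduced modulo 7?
0

Using Lucas' theorem:
Write n=15 and k=11 in base 7:
n in base 7: [2, 1]
k in base 7: [1, 4]
C(15,11) mod 7 = ∏ C(n_i, k_i) mod 7
Digit binomials (mod 7): C(2,1) = 2; C(1,4) = 0 (k_i > n_i)
Product: 2 × 0 = 0 ≡ 0 (mod 7)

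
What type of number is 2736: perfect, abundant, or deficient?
abundant

Proper divisors of 2736: sum = 1 + 2 + 3 + 4 + 6 + 8 + 9 + 12 + ... + 456 + 684 + 912 + 1368 (29 divisors) = 5324
Since 5324 > 2736, 2736 is abundant.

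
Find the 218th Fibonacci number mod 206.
55

Matrix identity: Q^n = [[F_(n+1), F_n], [F_n, F_(n-1)]] with Q = [[1,1],[1,0]].
n = 218 = 11011010₂. Square-and-multiply, entries mod 206:
Q^1 = [[1,1],[1,0]]
Q^3 = (Q^1)²·Q = [[3,2],[2,1]]
Q^6 = (Q^3)² = [[13,8],[8,5]]
Q^13 = (Q^6)²·Q = [[171,27],[27,144]]
Q^27 = (Q^13)²·Q = [[159,100],[100,59]]
Q^54 = (Q^27)² = [[55,170],[170,91]]
Q^109 = (Q^54)²·Q = [[95,201],[201,100]]
Q^218 = (Q^109)² = [[192,55],[55,137]]
F_218 mod 206 = Q^218[0][1] = 55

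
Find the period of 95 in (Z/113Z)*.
8

113 is prime, so ord(95) divides φ(113) = 112.
Divisors of 112: 1, 2, 4, 7, 8, 14, 16, 28, 56, 112.
Repeated squaring: 95^1 ≡ 95, 95^2 ≡ 98, 95^4 ≡ 112, 95^8 ≡ 1, 95^16 ≡ 1, 95^32 ≡ 1, 95^64 ≡ 1 (mod 113).
Test 95^d mod 113 for each divisor d in increasing order:
95^1 ≡ 95
95^2 ≡ 98
95^4 ≡ 112
95^7 = 95^4·95^2·95^1 ≡ 69
95^8 ≡ 1  ← first divisor giving 1
The order is 8.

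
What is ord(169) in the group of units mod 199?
99

199 is prime, so ord(169) divides φ(199) = 198.
Divisors of 198: 1, 2, 3, 6, 9, 11, 18, 22, 33, 66, 99, 198.
Repeated squaring: 169^1 ≡ 169, 169^2 ≡ 104, 169^4 ≡ 70, 169^8 ≡ 124, 169^16 ≡ 53, 169^32 ≡ 23, 169^64 ≡ 131, 169^128 ≡ 47 (mod 199).
Test 169^d mod 199 for each divisor d in increasing order:
169^1 ≡ 169
169^2 ≡ 104
169^3 = 169^2·169^1 ≡ 64
169^6 = 169^4·169^2 ≡ 116
169^9 = 169^8·169^1 ≡ 61
169^11 = 169^8·169^2·169^1 ≡ 175
169^18 = 169^16·169^2 ≡ 139
169^22 = 169^16·169^4·169^2 ≡ 178
169^33 = 169^32·169^1 ≡ 106
169^66 = 169^64·169^2 ≡ 92
169^99 = 169^64·169^32·169^2·169^1 ≡ 1  ← first divisor giving 1
The order is 99.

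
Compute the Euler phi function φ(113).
112

113 = 113
φ(n) = n × ∏(1 - 1/p) for each prime p dividing n
φ(113) = 113 × (1 - 1/113) = 112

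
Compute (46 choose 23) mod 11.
1

Using Lucas' theorem:
Write n=46 and k=23 in base 11:
n in base 11: [4, 2]
k in base 11: [2, 1]
C(46,23) mod 11 = ∏ C(n_i, k_i) mod 11
Digit binomials (mod 11): C(4,2) = 6; C(2,1) = 2
Product: 6 × 2 = 12 ≡ 1 (mod 11)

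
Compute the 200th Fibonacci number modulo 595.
560

Matrix identity: Q^n = [[F_(n+1), F_n], [F_n, F_(n-1)]] with Q = [[1,1],[1,0]].
n = 200 = 11001000₂. Square-and-multiply, entries mod 595:
Q^1 = [[1,1],[1,0]]
Q^3 = (Q^1)²·Q = [[3,2],[2,1]]
Q^6 = (Q^3)² = [[13,8],[8,5]]
Q^12 = (Q^6)² = [[233,144],[144,89]]
Q^25 = (Q^12)²·Q = [[13,55],[55,553]]
Q^50 = (Q^25)² = [[219,190],[190,29]]
Q^100 = (Q^50)² = [[166,115],[115,51]]
Q^200 = (Q^100)² = [[321,560],[560,356]]
F_200 mod 595 = Q^200[0][1] = 560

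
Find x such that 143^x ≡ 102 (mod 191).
64

Baby-step giant-step with step n = ⌈√191⌉ = 14.
Baby steps 143^j mod 191 (j:value) for j=0..13: 0:1, 1:143, 2:12, 3:188, 4:144, 5:155, 6:9, 7:141, 8:108, 9:164, 10:150, 11:58, 12:81, 13:123.
Giant-step multiplier: 143^(-14) ≡ 143^(190-14) = 143^176 ≡ 45 (mod 191).
Giant steps γ_i = 102·45^i mod 191: γ_0=102, γ_1=6, γ_2=79, γ_3=117, γ_4=108 (in table at j=8).
x = i·n + j = 4·14 + 8 = 64.
Check: 143^64 ≡ 102 (mod 191).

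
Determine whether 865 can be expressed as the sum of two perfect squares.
9² + 28² (a=9, b=28)

Factorization: 865 = 5 × 173
By Fermat: n is sum of two squares iff every prime p ≡ 3 (mod 4) appears to even power.
All primes ≡ 3 (mod 4) appear to even power.
Search a = 0, 1, 2, … for 865 - a² a perfect square: first hit at a = 9: 865 - 81 = 784 = 28².
865 = 9² + 28² = 81 + 784 ✓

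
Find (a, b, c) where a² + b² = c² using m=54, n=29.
(2075, 3132, 3757)

Euclid's formula: a = m² - n², b = 2mn, c = m² + n²
m = 54, n = 29
a = 54² - 29² = 2916 - 841 = 2075
b = 2 × 54 × 29 = 3132
c = 54² + 29² = 2916 + 841 = 3757
Verification: 2075² + 3132² = 4305625 + 9809424 = 14115049 = 3757² ✓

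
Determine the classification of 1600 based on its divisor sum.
abundant

Proper divisors of 1600: sum = 1 + 2 + 4 + 5 + 8 + 10 + 16 + 20 + ... + 200 + 320 + 400 + 800 (20 divisors) = 2337
Since 2337 > 1600, 1600 is abundant.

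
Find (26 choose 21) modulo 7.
1

Using Lucas' theorem:
Write n=26 and k=21 in base 7:
n in base 7: [3, 5]
k in base 7: [3, 0]
C(26,21) mod 7 = ∏ C(n_i, k_i) mod 7
Digit binomials (mod 7): C(3,3) = 1; C(5,0) = 1
Product: 1 × 1 = 1 ≡ 1 (mod 7)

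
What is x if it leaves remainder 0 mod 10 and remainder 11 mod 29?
40

Using Chinese Remainder Theorem:
M = 10 × 29 = 290
M1 = 29, M2 = 10
y1 = 29^(-1) mod 10 = 9
y2 = 10^(-1) mod 29 = 3
x = (0×29×9 + 11×10×3) mod 290 = 40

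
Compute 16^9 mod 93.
64

Repeated squaring. Binary of 9 = 1001.
16^1 ≡ 16 (mod 93); 16^2 ≡ 70 (mod 93); 16^4 ≡ 64 (mod 93); 16^8 ≡ 4 (mod 93)
16^9 = 16^1 × 16^8 ≡ 64 (mod 93)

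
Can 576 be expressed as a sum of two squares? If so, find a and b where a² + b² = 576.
0² + 24² (a=0, b=24)

Factorization: 576 = 2^6 × 3^2
By Fermat: n is sum of two squares iff every prime p ≡ 3 (mod 4) appears to even power.
All primes ≡ 3 (mod 4) appear to even power.
Search a = 0, 1, 2, … for 576 - a² a perfect square: first hit at a = 0: 576 - 0 = 576 = 24².
576 = 0² + 24² = 0 + 576 ✓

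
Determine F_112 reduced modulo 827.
57

Matrix identity: Q^n = [[F_(n+1), F_n], [F_n, F_(n-1)]] with Q = [[1,1],[1,0]].
n = 112 = 1110000₂. Square-and-multiply, entries mod 827:
Q^1 = [[1,1],[1,0]]
Q^3 = (Q^1)²·Q = [[3,2],[2,1]]
Q^7 = (Q^3)²·Q = [[21,13],[13,8]]
Q^14 = (Q^7)² = [[610,377],[377,233]]
Q^28 = (Q^14)² = [[662,243],[243,419]]
Q^56 = (Q^28)² = [[266,524],[524,569]]
Q^112 = (Q^56)² = [[473,57],[57,416]]
F_112 mod 827 = Q^112[0][1] = 57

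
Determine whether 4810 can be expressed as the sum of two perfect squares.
7² + 69² (a=7, b=69)

Factorization: 4810 = 2 × 5 × 13 × 37
By Fermat: n is sum of two squares iff every prime p ≡ 3 (mod 4) appears to even power.
All primes ≡ 3 (mod 4) appear to even power.
Search a = 0, 1, 2, … for 4810 - a² a perfect square: first hit at a = 7: 4810 - 49 = 4761 = 69².
4810 = 7² + 69² = 49 + 4761 ✓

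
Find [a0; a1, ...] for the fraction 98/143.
[0; 1, 2, 5, 1, 1, 1, 2]

Euclidean algorithm steps:
98 = 0 × 143 + 98
143 = 1 × 98 + 45
98 = 2 × 45 + 8
45 = 5 × 8 + 5
8 = 1 × 5 + 3
5 = 1 × 3 + 2
3 = 1 × 2 + 1
2 = 2 × 1 + 0
Continued fraction: [0; 1, 2, 5, 1, 1, 1, 2]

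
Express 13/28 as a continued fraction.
[0; 2, 6, 2]

Euclidean algorithm steps:
13 = 0 × 28 + 13
28 = 2 × 13 + 2
13 = 6 × 2 + 1
2 = 2 × 1 + 0
Continued fraction: [0; 2, 6, 2]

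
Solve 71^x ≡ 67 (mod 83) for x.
61

Baby-step giant-step with step n = ⌈√83⌉ = 10.
Baby steps 71^j mod 83 (j:value) for j=0..9: 0:1, 1:71, 2:61, 3:15, 4:69, 5:2, 6:59, 7:39, 8:30, 9:55.
Giant-step multiplier: 71^(-10) ≡ 71^(82-10) = 71^72 ≡ 21 (mod 83).
Giant steps γ_i = 67·21^i mod 83: γ_0=67, γ_1=79, γ_2=82, γ_3=62, γ_4=57, γ_5=35, γ_6=71 (in table at j=1).
x = i·n + j = 6·10 + 1 = 61.
Check: 71^61 ≡ 67 (mod 83).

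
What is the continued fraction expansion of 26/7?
[3; 1, 2, 2]

Euclidean algorithm steps:
26 = 3 × 7 + 5
7 = 1 × 5 + 2
5 = 2 × 2 + 1
2 = 2 × 1 + 0
Continued fraction: [3; 1, 2, 2]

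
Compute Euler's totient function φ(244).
120

244 = 2^2 × 61
φ(n) = n × ∏(1 - 1/p) for each prime p dividing n
φ(244) = 244 × (1 - 1/2) × (1 - 1/61) = 120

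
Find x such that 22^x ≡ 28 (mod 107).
25

Baby-step giant-step with step n = ⌈√107⌉ = 11.
Baby steps 22^j mod 107 (j:value) for j=0..10: 0:1, 1:22, 2:56, 3:55, 4:33, 5:84, 6:29, 7:103, 8:19, 9:97, 10:101.
Giant-step multiplier: 22^(-11) ≡ 22^(106-11) = 22^95 ≡ 77 (mod 107).
Giant steps γ_i = 28·77^i mod 107: γ_0=28, γ_1=16, γ_2=55 (in table at j=3).
x = i·n + j = 2·11 + 3 = 25.
Check: 22^25 ≡ 28 (mod 107).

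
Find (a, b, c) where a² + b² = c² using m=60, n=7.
(3551, 840, 3649)

Euclid's formula: a = m² - n², b = 2mn, c = m² + n²
m = 60, n = 7
a = 60² - 7² = 3600 - 49 = 3551
b = 2 × 60 × 7 = 840
c = 60² + 7² = 3600 + 49 = 3649
Verification: 3551² + 840² = 12609601 + 705600 = 13315201 = 3649² ✓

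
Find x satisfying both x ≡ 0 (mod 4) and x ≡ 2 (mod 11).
24

Using Chinese Remainder Theorem:
M = 4 × 11 = 44
M1 = 11, M2 = 4
y1 = 11^(-1) mod 4 = 3
y2 = 4^(-1) mod 11 = 3
x = (0×11×3 + 2×4×3) mod 44 = 24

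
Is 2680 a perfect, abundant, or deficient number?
abundant

Proper divisors of 2680: sum = 1 + 2 + 4 + 5 + 8 + 10 + 20 + 40 + 67 + 134 + 268 + 335 + 536 + 670 + 1340 = 3440
Since 3440 > 2680, 2680 is abundant.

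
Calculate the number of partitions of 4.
5

p(n) counts ways to write n as a sum of positive integers (order ignored).
Examples: 4; 3 + 1; 2 + 2; 2 + 1 + 1; 1 + 1 + 1 + 1
p(4) = 5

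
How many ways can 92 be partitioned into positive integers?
72533807

p(n) counts ways to write n as a sum of positive integers (order ignored).
Euler's pentagonal recurrence: p(k) = p(k-1) + p(k-2) - p(k-5) - p(k-7) + p(k-12) + p(k-15) - ... (offsets j(3j∓1)/2, signs ++--, p(0)=1, p(<0)=0).
DP table for k = 0..91: p(0)=1, p(1)=1, p(2)=2, p(3)=3, p(4)=5, p(5)=7, p(6)=11, p(7)=15, p(8)=22, p(9)=30, p(10)=42, p(11)=56, p(12)=77, p(13)=101, p(14)=135, p(15)=176, p(16)=231, p(17)=297, p(18)=385, p(19)=490, p(20)=627, p(21)=792, p(22)=1002, p(23)=1255, p(24)=1575, p(25)=1958, p(26)=2436, p(27)=3010, p(28)=3718, p(29)=4565, p(30)=5604, p(31)=6842, p(32)=8349, p(33)=10143, p(34)=12310, p(35)=14883, p(36)=17977, p(37)=21637, p(38)=26015, p(39)=31185, p(40)=37338, p(41)=44583, p(42)=53174, p(43)=63261, p(44)=75175, p(45)=89134, p(46)=105558, p(47)=124754, p(48)=147273, p(49)=173525, p(50)=204226, p(51)=239943, p(52)=281589, p(53)=329931, p(54)=386155, p(55)=451276, p(56)=526823, p(57)=614154, p(58)=715220, p(59)=831820, p(60)=966467, p(61)=1121505, p(62)=1300156, p(63)=1505499, p(64)=1741630, p(65)=2012558, p(66)=2323520, p(67)=2679689, p(68)=3087735, p(69)=3554345, p(70)=4087968, p(71)=4697205, p(72)=5392783, p(73)=6185689, p(74)=7089500, p(75)=8118264, p(76)=9289091, p(77)=10619863, p(78)=12132164, p(79)=13848650, p(80)=15796476, p(81)=18004327, p(82)=20506255, p(83)=23338469, p(84)=26543660, p(85)=30167357, p(86)=34262962, p(87)=38887673, p(88)=44108109, p(89)=49995925, p(90)=56634173, p(91)=64112359.
Final step: p(92) = p(91) + p(90) - p(87) - p(85) + p(80) + p(77) - p(70) - p(66) + p(57) + p(52) - p(41) - p(35) + p(22) + p(15) - p(0)
= 64112359 + 56634173 - 38887673 - 30167357 + 15796476 + 10619863 - 4087968 - 2323520 + 614154 + 281589 - 44583 - 14883 + 1002 + 176 - 1
= 72533807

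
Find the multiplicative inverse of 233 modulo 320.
217

gcd(233, 320) = 1, so the inverse exists.
Extended Euclidean algorithm on (320, 233):
320 = 1 × 233 + 87  ⟹  87 = (1)·320 + (-1)·233
233 = 2 × 87 + 59  ⟹  59 = (-2)·320 + (3)·233
87 = 1 × 59 + 28  ⟹  28 = (3)·320 + (-4)·233
59 = 2 × 28 + 3  ⟹  3 = (-8)·320 + (11)·233
28 = 9 × 3 + 1  ⟹  1 = (75)·320 + (-103)·233
So (-103)·233 ≡ 1 (mod 320), i.e. 233^(-1) ≡ -103 ≡ 217 (mod 320).
Check: 233 × 217 = 50561 ≡ 1 (mod 320)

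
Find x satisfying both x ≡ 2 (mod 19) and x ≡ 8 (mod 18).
116

Using Chinese Remainder Theorem:
M = 19 × 18 = 342
M1 = 18, M2 = 19
y1 = 18^(-1) mod 19 = 18
y2 = 19^(-1) mod 18 = 1
x = (2×18×18 + 8×19×1) mod 342 = 116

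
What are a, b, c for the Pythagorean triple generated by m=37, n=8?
(1305, 592, 1433)

Euclid's formula: a = m² - n², b = 2mn, c = m² + n²
m = 37, n = 8
a = 37² - 8² = 1369 - 64 = 1305
b = 2 × 37 × 8 = 592
c = 37² + 8² = 1369 + 64 = 1433
Verification: 1305² + 592² = 1703025 + 350464 = 2053489 = 1433² ✓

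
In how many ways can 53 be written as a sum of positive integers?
329931

p(n) counts ways to write n as a sum of positive integers (order ignored).
Euler's pentagonal recurrence: p(k) = p(k-1) + p(k-2) - p(k-5) - p(k-7) + p(k-12) + p(k-15) - ... (offsets j(3j∓1)/2, signs ++--, p(0)=1, p(<0)=0).
DP table for k = 0..52: p(0)=1, p(1)=1, p(2)=2, p(3)=3, p(4)=5, p(5)=7, p(6)=11, p(7)=15, p(8)=22, p(9)=30, p(10)=42, p(11)=56, p(12)=77, p(13)=101, p(14)=135, p(15)=176, p(16)=231, p(17)=297, p(18)=385, p(19)=490, p(20)=627, p(21)=792, p(22)=1002, p(23)=1255, p(24)=1575, p(25)=1958, p(26)=2436, p(27)=3010, p(28)=3718, p(29)=4565, p(30)=5604, p(31)=6842, p(32)=8349, p(33)=10143, p(34)=12310, p(35)=14883, p(36)=17977, p(37)=21637, p(38)=26015, p(39)=31185, p(40)=37338, p(41)=44583, p(42)=53174, p(43)=63261, p(44)=75175, p(45)=89134, p(46)=105558, p(47)=124754, p(48)=147273, p(49)=173525, p(50)=204226, p(51)=239943, p(52)=281589.
Final step: p(53) = p(52) + p(51) - p(48) - p(46) + p(41) + p(38) - p(31) - p(27) + p(18) + p(13) - p(2)
= 281589 + 239943 - 147273 - 105558 + 44583 + 26015 - 6842 - 3010 + 385 + 101 - 2
= 329931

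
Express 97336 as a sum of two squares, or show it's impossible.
Not possible

Factorization: 97336 = 2^3 × 23^3
By Fermat: n is sum of two squares iff every prime p ≡ 3 (mod 4) appears to even power.
Prime(s) ≡ 3 (mod 4) with odd exponent: [(23, 3)]
Therefore 97336 cannot be expressed as a² + b².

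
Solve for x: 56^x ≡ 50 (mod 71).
18

Baby-step giant-step with step n = ⌈√71⌉ = 9.
Baby steps 56^j mod 71 (j:value) for j=0..8: 0:1, 1:56, 2:12, 3:33, 4:2, 5:41, 6:24, 7:66, 8:4.
Giant-step multiplier: 56^(-9) ≡ 56^(70-9) = 56^61 ≡ 13 (mod 71).
Giant steps γ_i = 50·13^i mod 71: γ_0=50, γ_1=11, γ_2=1 (in table at j=0).
x = i·n + j = 2·9 + 0 = 18.
Check: 56^18 ≡ 50 (mod 71).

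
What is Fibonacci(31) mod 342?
157

Matrix identity: Q^n = [[F_(n+1), F_n], [F_n, F_(n-1)]] with Q = [[1,1],[1,0]].
n = 31 = 11111₂. Square-and-multiply, entries mod 342:
Q^1 = [[1,1],[1,0]]
Q^3 = (Q^1)²·Q = [[3,2],[2,1]]
Q^7 = (Q^3)²·Q = [[21,13],[13,8]]
Q^15 = (Q^7)²·Q = [[303,268],[268,35]]
Q^31 = (Q^15)²·Q = [[111,157],[157,296]]
F_31 mod 342 = Q^31[0][1] = 157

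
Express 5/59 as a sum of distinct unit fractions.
1/12 + 1/708

Greedy algorithm:
5/59: ceiling(59/5) = 12, use 1/12
1/708: ceiling(708/1) = 708, use 1/708
Result: 5/59 = 1/12 + 1/708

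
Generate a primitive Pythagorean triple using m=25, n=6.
(589, 300, 661)

Euclid's formula: a = m² - n², b = 2mn, c = m² + n²
m = 25, n = 6
a = 25² - 6² = 625 - 36 = 589
b = 2 × 25 × 6 = 300
c = 25² + 6² = 625 + 36 = 661
Verification: 589² + 300² = 346921 + 90000 = 436921 = 661² ✓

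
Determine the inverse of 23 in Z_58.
53

gcd(23, 58) = 1, so the inverse exists.
Extended Euclidean algorithm on (58, 23):
58 = 2 × 23 + 12  ⟹  12 = (1)·58 + (-2)·23
23 = 1 × 12 + 11  ⟹  11 = (-1)·58 + (3)·23
12 = 1 × 11 + 1  ⟹  1 = (2)·58 + (-5)·23
So (-5)·23 ≡ 1 (mod 58), i.e. 23^(-1) ≡ -5 ≡ 53 (mod 58).
Check: 23 × 53 = 1219 ≡ 1 (mod 58)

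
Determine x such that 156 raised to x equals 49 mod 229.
118

Baby-step giant-step with step n = ⌈√229⌉ = 16.
Baby steps 156^j mod 229 (j:value) for j=0..15: 0:1, 1:156, 2:62, 3:54, 4:180, 5:142, 6:168, 7:102, 8:111, 9:141, 10:12, 11:40, 12:57, 13:190, 14:99, 15:101.
Giant-step multiplier: 156^(-16) ≡ 156^(228-16) = 156^212 ≡ 173 (mod 229).
Giant steps γ_i = 49·173^i mod 229: γ_0=49, γ_1=4, γ_2=5, γ_3=178, γ_4=108, γ_5=135, γ_6=226, γ_7=168 (in table at j=6).
x = i·n + j = 7·16 + 6 = 118.
Check: 156^118 ≡ 49 (mod 229).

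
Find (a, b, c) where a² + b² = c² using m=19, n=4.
(345, 152, 377)

Euclid's formula: a = m² - n², b = 2mn, c = m² + n²
m = 19, n = 4
a = 19² - 4² = 361 - 16 = 345
b = 2 × 19 × 4 = 152
c = 19² + 4² = 361 + 16 = 377
Verification: 345² + 152² = 119025 + 23104 = 142129 = 377² ✓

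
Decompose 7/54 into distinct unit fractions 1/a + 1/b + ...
1/8 + 1/216

Greedy algorithm:
7/54: ceiling(54/7) = 8, use 1/8
1/216: ceiling(216/1) = 216, use 1/216
Result: 7/54 = 1/8 + 1/216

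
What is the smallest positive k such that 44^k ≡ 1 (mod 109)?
108

109 is prime, so ord(44) divides φ(109) = 108.
Divisors of 108: 1, 2, 3, 4, 6, 9, 12, 18, 27, 36, 54, 108.
Repeated squaring: 44^1 ≡ 44, 44^2 ≡ 83, 44^4 ≡ 22, 44^8 ≡ 48, 44^16 ≡ 15, 44^32 ≡ 7, 44^64 ≡ 49 (mod 109).
Test 44^d mod 109 for each divisor d in increasing order:
44^1 ≡ 44
44^2 ≡ 83
44^3 = 44^2·44^1 ≡ 55
44^4 ≡ 22
44^6 = 44^4·44^2 ≡ 82
44^9 = 44^8·44^1 ≡ 41
44^12 = 44^8·44^4 ≡ 75
44^18 = 44^16·44^2 ≡ 46
44^27 = 44^16·44^8·44^2·44^1 ≡ 33
44^36 = 44^32·44^4 ≡ 45
44^54 = 44^32·44^16·44^4·44^2 ≡ 108
44^108 = 44^64·44^32·44^8·44^4 ≡ 1  ← first divisor giving 1
The order is 108.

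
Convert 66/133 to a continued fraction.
[0; 2, 66]

Euclidean algorithm steps:
66 = 0 × 133 + 66
133 = 2 × 66 + 1
66 = 66 × 1 + 0
Continued fraction: [0; 2, 66]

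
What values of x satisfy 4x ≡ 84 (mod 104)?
x ≡ 21 (mod 26)

gcd(4, 104) = 4, which divides 84, so solutions exist.
Divide through by 4: x ≡ 21 (mod 26).
The coefficient of x is now 1, so x ≡ 21 (mod 26).
Check: 4 × 21 = 84 ≡ 84 (mod 104).
x ≡ 21 (mod 26), giving 4 solutions mod 104.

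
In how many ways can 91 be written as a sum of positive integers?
64112359

p(n) counts ways to write n as a sum of positive integers (order ignored).
Euler's pentagonal recurrence: p(k) = p(k-1) + p(k-2) - p(k-5) - p(k-7) + p(k-12) + p(k-15) - ... (offsets j(3j∓1)/2, signs ++--, p(0)=1, p(<0)=0).
DP table for k = 0..90: p(0)=1, p(1)=1, p(2)=2, p(3)=3, p(4)=5, p(5)=7, p(6)=11, p(7)=15, p(8)=22, p(9)=30, p(10)=42, p(11)=56, p(12)=77, p(13)=101, p(14)=135, p(15)=176, p(16)=231, p(17)=297, p(18)=385, p(19)=490, p(20)=627, p(21)=792, p(22)=1002, p(23)=1255, p(24)=1575, p(25)=1958, p(26)=2436, p(27)=3010, p(28)=3718, p(29)=4565, p(30)=5604, p(31)=6842, p(32)=8349, p(33)=10143, p(34)=12310, p(35)=14883, p(36)=17977, p(37)=21637, p(38)=26015, p(39)=31185, p(40)=37338, p(41)=44583, p(42)=53174, p(43)=63261, p(44)=75175, p(45)=89134, p(46)=105558, p(47)=124754, p(48)=147273, p(49)=173525, p(50)=204226, p(51)=239943, p(52)=281589, p(53)=329931, p(54)=386155, p(55)=451276, p(56)=526823, p(57)=614154, p(58)=715220, p(59)=831820, p(60)=966467, p(61)=1121505, p(62)=1300156, p(63)=1505499, p(64)=1741630, p(65)=2012558, p(66)=2323520, p(67)=2679689, p(68)=3087735, p(69)=3554345, p(70)=4087968, p(71)=4697205, p(72)=5392783, p(73)=6185689, p(74)=7089500, p(75)=8118264, p(76)=9289091, p(77)=10619863, p(78)=12132164, p(79)=13848650, p(80)=15796476, p(81)=18004327, p(82)=20506255, p(83)=23338469, p(84)=26543660, p(85)=30167357, p(86)=34262962, p(87)=38887673, p(88)=44108109, p(89)=49995925, p(90)=56634173.
Final step: p(91) = p(90) + p(89) - p(86) - p(84) + p(79) + p(76) - p(69) - p(65) + p(56) + p(51) - p(40) - p(34) + p(21) + p(14)
= 56634173 + 49995925 - 34262962 - 26543660 + 13848650 + 9289091 - 3554345 - 2012558 + 526823 + 239943 - 37338 - 12310 + 792 + 135
= 64112359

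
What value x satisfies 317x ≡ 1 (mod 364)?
333

gcd(317, 364) = 1, so the inverse exists.
Extended Euclidean algorithm on (364, 317):
364 = 1 × 317 + 47  ⟹  47 = (1)·364 + (-1)·317
317 = 6 × 47 + 35  ⟹  35 = (-6)·364 + (7)·317
47 = 1 × 35 + 12  ⟹  12 = (7)·364 + (-8)·317
35 = 2 × 12 + 11  ⟹  11 = (-20)·364 + (23)·317
12 = 1 × 11 + 1  ⟹  1 = (27)·364 + (-31)·317
So (-31)·317 ≡ 1 (mod 364), i.e. 317^(-1) ≡ -31 ≡ 333 (mod 364).
Check: 317 × 333 = 105561 ≡ 1 (mod 364)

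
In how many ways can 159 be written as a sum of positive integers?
97662728555

p(n) counts ways to write n as a sum of positive integers (order ignored).
Euler's pentagonal recurrence: p(k) = p(k-1) + p(k-2) - p(k-5) - p(k-7) + p(k-12) + p(k-15) - ... (offsets j(3j∓1)/2, signs ++--, p(0)=1, p(<0)=0).
DP table for k = 0..158: p(0)=1, p(1)=1, p(2)=2, p(3)=3, p(4)=5, p(5)=7, p(6)=11, p(7)=15, p(8)=22, p(9)=30, p(10)=42, p(11)=56, p(12)=77, p(13)=101, p(14)=135, p(15)=176, p(16)=231, p(17)=297, p(18)=385, p(19)=490, p(20)=627, p(21)=792, p(22)=1002, p(23)=1255, p(24)=1575, p(25)=1958, p(26)=2436, p(27)=3010, p(28)=3718, p(29)=4565, p(30)=5604, p(31)=6842, p(32)=8349, p(33)=10143, p(34)=12310, p(35)=14883, p(36)=17977, p(37)=21637, p(38)=26015, p(39)=31185, p(40)=37338, p(41)=44583, p(42)=53174, p(43)=63261, p(44)=75175, p(45)=89134, p(46)=105558, p(47)=124754, p(48)=147273, p(49)=173525, p(50)=204226, p(51)=239943, p(52)=281589, p(53)=329931, p(54)=386155, p(55)=451276, p(56)=526823, p(57)=614154, p(58)=715220, p(59)=831820, p(60)=966467, p(61)=1121505, p(62)=1300156, p(63)=1505499, p(64)=1741630, p(65)=2012558, p(66)=2323520, p(67)=2679689, p(68)=3087735, p(69)=3554345, p(70)=4087968, p(71)=4697205, p(72)=5392783, p(73)=6185689, p(74)=7089500, p(75)=8118264, p(76)=9289091, p(77)=10619863, p(78)=12132164, p(79)=13848650, p(80)=15796476, p(81)=18004327, p(82)=20506255, p(83)=23338469, p(84)=26543660, p(85)=30167357, p(86)=34262962, p(87)=38887673, p(88)=44108109, p(89)=49995925, p(90)=56634173, p(91)=64112359, p(92)=72533807, p(93)=82010177, p(94)=92669720, p(95)=104651419, p(96)=118114304, p(97)=133230930, p(98)=150198136, p(99)=169229875, p(100)=190569292, p(101)=214481126, p(102)=241265379, p(103)=271248950, p(104)=304801365, p(105)=342325709, p(106)=384276336, p(107)=431149389, p(108)=483502844, p(109)=541946240, p(110)=607163746, p(111)=679903203, p(112)=761002156, p(113)=851376628, p(114)=952050665, p(115)=1064144451, p(116)=1188908248, p(117)=1327710076, p(118)=1482074143, p(119)=1653668665, p(120)=1844349560, p(121)=2056148051, p(122)=2291320912, p(123)=2552338241, p(124)=2841940500, p(125)=3163127352, p(126)=3519222692, p(127)=3913864295, p(128)=4351078600, p(129)=4835271870, p(130)=5371315400, p(131)=5964539504, p(132)=6620830889, p(133)=7346629512, p(134)=8149040695, p(135)=9035836076, p(136)=10015581680, p(137)=11097645016, p(138)=12292341831, p(139)=13610949895, p(140)=15065878135, p(141)=16670689208, p(142)=18440293320, p(143)=20390982757, p(144)=22540654445, p(145)=24908858009, p(146)=27517052599, p(147)=30388671978, p(148)=33549419497, p(149)=37027355200, p(150)=40853235313, p(151)=45060624582, p(152)=49686288421, p(153)=54770336324, p(154)=60356673280, p(155)=66493182097, p(156)=73232243759, p(157)=80630964769, p(158)=88751778802.
Final step: p(159) = p(158) + p(157) - p(154) - p(152) + p(147) + p(144) - p(137) - p(133) + p(124) + p(119) - p(108) - p(102) + p(89) + p(82) - p(67) - p(59) + p(42) + p(33) - p(14) - p(4)
= 88751778802 + 80630964769 - 60356673280 - 49686288421 + 30388671978 + 22540654445 - 11097645016 - 7346629512 + 2841940500 + 1653668665 - 483502844 - 241265379 + 49995925 + 20506255 - 2679689 - 831820 + 53174 + 10143 - 135 - 5
= 97662728555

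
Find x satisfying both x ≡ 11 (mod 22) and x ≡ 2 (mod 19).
363

Using Chinese Remainder Theorem:
M = 22 × 19 = 418
M1 = 19, M2 = 22
y1 = 19^(-1) mod 22 = 7
y2 = 22^(-1) mod 19 = 13
x = (11×19×7 + 2×22×13) mod 418 = 363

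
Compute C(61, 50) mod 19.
0

Using Lucas' theorem:
Write n=61 and k=50 in base 19:
n in base 19: [3, 4]
k in base 19: [2, 12]
C(61,50) mod 19 = ∏ C(n_i, k_i) mod 19
Digit binomials (mod 19): C(3,2) = 3; C(4,12) = 0 (k_i > n_i)
Product: 3 × 0 = 0 ≡ 0 (mod 19)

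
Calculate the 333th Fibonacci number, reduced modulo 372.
2

Matrix identity: Q^n = [[F_(n+1), F_n], [F_n, F_(n-1)]] with Q = [[1,1],[1,0]].
n = 333 = 101001101₂. Square-and-multiply, entries mod 372:
Q^1 = [[1,1],[1,0]]
Q^2 = (Q^1)² = [[2,1],[1,1]]
Q^5 = (Q^2)²·Q = [[8,5],[5,3]]
Q^10 = (Q^5)² = [[89,55],[55,34]]
Q^20 = (Q^10)² = [[158,69],[69,89]]
Q^41 = (Q^20)²·Q = [[268,337],[337,303]]
Q^83 = (Q^41)²·Q = [[240,137],[137,103]]
Q^166 = (Q^83)² = [[109,119],[119,362]]
Q^333 = (Q^166)²·Q = [[251,2],[2,249]]
F_333 mod 372 = Q^333[0][1] = 2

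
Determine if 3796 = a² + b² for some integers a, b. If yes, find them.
14² + 60² (a=14, b=60)

Factorization: 3796 = 2^2 × 13 × 73
By Fermat: n is sum of two squares iff every prime p ≡ 3 (mod 4) appears to even power.
All primes ≡ 3 (mod 4) appear to even power.
Search a = 0, 1, 2, … for 3796 - a² a perfect square: first hit at a = 14: 3796 - 196 = 3600 = 60².
3796 = 14² + 60² = 196 + 3600 ✓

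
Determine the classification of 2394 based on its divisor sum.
abundant

Proper divisors of 2394: sum = 1 + 2 + 3 + 6 + 7 + 9 + 14 + 18 + ... + 342 + 399 + 798 + 1197 (23 divisors) = 3846
Since 3846 > 2394, 2394 is abundant.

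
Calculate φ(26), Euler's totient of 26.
12

26 = 2 × 13
φ(n) = n × ∏(1 - 1/p) for each prime p dividing n
φ(26) = 26 × (1 - 1/2) × (1 - 1/13) = 12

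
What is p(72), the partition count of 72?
5392783

p(n) counts ways to write n as a sum of positive integers (order ignored).
Euler's pentagonal recurrence: p(k) = p(k-1) + p(k-2) - p(k-5) - p(k-7) + p(k-12) + p(k-15) - ... (offsets j(3j∓1)/2, signs ++--, p(0)=1, p(<0)=0).
DP table for k = 0..71: p(0)=1, p(1)=1, p(2)=2, p(3)=3, p(4)=5, p(5)=7, p(6)=11, p(7)=15, p(8)=22, p(9)=30, p(10)=42, p(11)=56, p(12)=77, p(13)=101, p(14)=135, p(15)=176, p(16)=231, p(17)=297, p(18)=385, p(19)=490, p(20)=627, p(21)=792, p(22)=1002, p(23)=1255, p(24)=1575, p(25)=1958, p(26)=2436, p(27)=3010, p(28)=3718, p(29)=4565, p(30)=5604, p(31)=6842, p(32)=8349, p(33)=10143, p(34)=12310, p(35)=14883, p(36)=17977, p(37)=21637, p(38)=26015, p(39)=31185, p(40)=37338, p(41)=44583, p(42)=53174, p(43)=63261, p(44)=75175, p(45)=89134, p(46)=105558, p(47)=124754, p(48)=147273, p(49)=173525, p(50)=204226, p(51)=239943, p(52)=281589, p(53)=329931, p(54)=386155, p(55)=451276, p(56)=526823, p(57)=614154, p(58)=715220, p(59)=831820, p(60)=966467, p(61)=1121505, p(62)=1300156, p(63)=1505499, p(64)=1741630, p(65)=2012558, p(66)=2323520, p(67)=2679689, p(68)=3087735, p(69)=3554345, p(70)=4087968, p(71)=4697205.
Final step: p(72) = p(71) + p(70) - p(67) - p(65) + p(60) + p(57) - p(50) - p(46) + p(37) + p(32) - p(21) - p(15) + p(2)
= 4697205 + 4087968 - 2679689 - 2012558 + 966467 + 614154 - 204226 - 105558 + 21637 + 8349 - 792 - 176 + 2
= 5392783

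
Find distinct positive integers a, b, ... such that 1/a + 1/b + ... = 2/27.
1/14 + 1/378

Greedy algorithm:
2/27: ceiling(27/2) = 14, use 1/14
1/378: ceiling(378/1) = 378, use 1/378
Result: 2/27 = 1/14 + 1/378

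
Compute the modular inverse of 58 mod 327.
265

gcd(58, 327) = 1, so the inverse exists.
Extended Euclidean algorithm on (327, 58):
327 = 5 × 58 + 37  ⟹  37 = (1)·327 + (-5)·58
58 = 1 × 37 + 21  ⟹  21 = (-1)·327 + (6)·58
37 = 1 × 21 + 16  ⟹  16 = (2)·327 + (-11)·58
21 = 1 × 16 + 5  ⟹  5 = (-3)·327 + (17)·58
16 = 3 × 5 + 1  ⟹  1 = (11)·327 + (-62)·58
So (-62)·58 ≡ 1 (mod 327), i.e. 58^(-1) ≡ -62 ≡ 265 (mod 327).
Check: 58 × 265 = 15370 ≡ 1 (mod 327)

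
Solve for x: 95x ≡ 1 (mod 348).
11

gcd(95, 348) = 1, so the inverse exists.
Extended Euclidean algorithm on (348, 95):
348 = 3 × 95 + 63  ⟹  63 = (1)·348 + (-3)·95
95 = 1 × 63 + 32  ⟹  32 = (-1)·348 + (4)·95
63 = 1 × 32 + 31  ⟹  31 = (2)·348 + (-7)·95
32 = 1 × 31 + 1  ⟹  1 = (-3)·348 + (11)·95
So (11)·95 ≡ 1 (mod 348), i.e. 95^(-1) ≡ 11 (mod 348).
Check: 95 × 11 = 1045 ≡ 1 (mod 348)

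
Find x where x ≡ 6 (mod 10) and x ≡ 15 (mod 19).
186

Using Chinese Remainder Theorem:
M = 10 × 19 = 190
M1 = 19, M2 = 10
y1 = 19^(-1) mod 10 = 9
y2 = 10^(-1) mod 19 = 2
x = (6×19×9 + 15×10×2) mod 190 = 186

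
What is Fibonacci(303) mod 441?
106

Matrix identity: Q^n = [[F_(n+1), F_n], [F_n, F_(n-1)]] with Q = [[1,1],[1,0]].
n = 303 = 100101111₂. Square-and-multiply, entries mod 441:
Q^1 = [[1,1],[1,0]]
Q^2 = (Q^1)² = [[2,1],[1,1]]
Q^4 = (Q^2)² = [[5,3],[3,2]]
Q^9 = (Q^4)²·Q = [[55,34],[34,21]]
Q^18 = (Q^9)² = [[212,379],[379,274]]
Q^37 = (Q^18)²·Q = [[134,278],[278,297]]
Q^75 = (Q^37)²·Q = [[291,425],[425,307]]
Q^151 = (Q^75)²·Q = [[399,265],[265,134]]
Q^303 = (Q^151)²·Q = [[231,106],[106,125]]
F_303 mod 441 = Q^303[0][1] = 106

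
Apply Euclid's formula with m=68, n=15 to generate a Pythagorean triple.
(4399, 2040, 4849)

Euclid's formula: a = m² - n², b = 2mn, c = m² + n²
m = 68, n = 15
a = 68² - 15² = 4624 - 225 = 4399
b = 2 × 68 × 15 = 2040
c = 68² + 15² = 4624 + 225 = 4849
Verification: 4399² + 2040² = 19351201 + 4161600 = 23512801 = 4849² ✓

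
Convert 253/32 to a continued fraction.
[7; 1, 9, 1, 2]

Euclidean algorithm steps:
253 = 7 × 32 + 29
32 = 1 × 29 + 3
29 = 9 × 3 + 2
3 = 1 × 2 + 1
2 = 2 × 1 + 0
Continued fraction: [7; 1, 9, 1, 2]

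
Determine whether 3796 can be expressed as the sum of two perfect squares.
14² + 60² (a=14, b=60)

Factorization: 3796 = 2^2 × 13 × 73
By Fermat: n is sum of two squares iff every prime p ≡ 3 (mod 4) appears to even power.
All primes ≡ 3 (mod 4) appear to even power.
Search a = 0, 1, 2, … for 3796 - a² a perfect square: first hit at a = 14: 3796 - 196 = 3600 = 60².
3796 = 14² + 60² = 196 + 3600 ✓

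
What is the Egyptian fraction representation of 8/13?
1/2 + 1/9 + 1/234

Greedy algorithm:
8/13: ceiling(13/8) = 2, use 1/2
3/26: ceiling(26/3) = 9, use 1/9
1/234: ceiling(234/1) = 234, use 1/234
Result: 8/13 = 1/2 + 1/9 + 1/234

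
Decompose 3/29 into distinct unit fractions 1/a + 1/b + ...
1/10 + 1/290

Greedy algorithm:
3/29: ceiling(29/3) = 10, use 1/10
1/290: ceiling(290/1) = 290, use 1/290
Result: 3/29 = 1/10 + 1/290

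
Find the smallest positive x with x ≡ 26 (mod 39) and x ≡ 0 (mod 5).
65

Using Chinese Remainder Theorem:
M = 39 × 5 = 195
M1 = 5, M2 = 39
y1 = 5^(-1) mod 39 = 8
y2 = 39^(-1) mod 5 = 4
x = (26×5×8 + 0×39×4) mod 195 = 65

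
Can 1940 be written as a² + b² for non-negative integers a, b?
2² + 44² (a=2, b=44)

Factorization: 1940 = 2^2 × 5 × 97
By Fermat: n is sum of two squares iff every prime p ≡ 3 (mod 4) appears to even power.
All primes ≡ 3 (mod 4) appear to even power.
Search a = 0, 1, 2, … for 1940 - a² a perfect square: first hit at a = 2: 1940 - 4 = 1936 = 44².
1940 = 2² + 44² = 4 + 1936 ✓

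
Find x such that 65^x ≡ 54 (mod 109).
3

Baby-step giant-step with step n = ⌈√109⌉ = 11.
Baby steps 65^j mod 109 (j:value) for j=0..10: 0:1, 1:65, 2:83, 3:54, 4:22, 5:13, 6:82, 7:98, 8:48, 9:68, 10:60.
h = 54 is already in the table at j=3, so x = 3.
Check: 65^3 ≡ 54 (mod 109).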